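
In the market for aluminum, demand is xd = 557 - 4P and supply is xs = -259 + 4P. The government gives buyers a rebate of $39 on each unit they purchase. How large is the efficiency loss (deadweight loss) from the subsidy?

Deadweight loss = $1521

Pre-subsidy: 557 - 4P = -259 + 4P gives P* = 102, x* = 149.
With the rebate, buyers effectively pay Pb = Ps − 39, where Ps is the price sellers receive.
Demand in terms of Ps becomes xd = 557 − 4(Ps − 39) = 713 - 4Ps. Setting this equal to supply: 713 - 4Ps = -259 + 4Ps, so Ps = 121.5.
Buyers pay Pb = 121.5 − 39 = 82.5; x' = -259 + 4·121.5 = 227.
The subsidy expands output by 227 − 149 = 78 past the efficient level; on those units the gap between marginal cost and willingness to pay runs from 0 up to 39.
DWL = ½ × 39 × 78 = 1521.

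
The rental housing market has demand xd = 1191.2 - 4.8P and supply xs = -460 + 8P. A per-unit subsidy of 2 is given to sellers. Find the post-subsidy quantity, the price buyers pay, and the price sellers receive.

Pre-subsidy: 1191.2 - 4.8P = -460 + 8P gives P* = 129, x* = 572.
With the subsidy, sellers receive Ps = Pb + 2 for each unit, where Pb is the price buyers pay.
Supply in terms of Pb becomes xs = -460 + 8(Pb + 2) = -444 + 8Pb. Setting this equal to demand: 1191.2 - 4.8Pb = -444 + 8Pb, so Pb = 127.75.
Sellers receive Ps = 127.75 + 2 = 129.75; x' = 1191.2 − 4.8·127.75 = 578.

x' = 578; buyers pay 127.75; sellers receive 129.75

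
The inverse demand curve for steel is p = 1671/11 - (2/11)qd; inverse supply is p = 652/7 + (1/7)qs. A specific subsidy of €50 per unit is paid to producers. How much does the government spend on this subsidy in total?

Government cost = €16750

Pre-subsidy: 1671/11 - (2/11)q = 652/7 + (1/7)q gives q* = 181 and p* = 119.
With the subsidy, sellers receive ps = pb + 50 for each unit, where pb is the price buyers pay.
On the curves, pb = 1671/11 - (2/11)q and ps = 652/7 + (1/7)q; the wedge ps − pb = 50 gives 652/7 + (1/7)q − (1671/11 - (2/11)q) = 50, so q' = 335.
Then pb = 1671/11 − (2/11)·335 = 91 and ps = 652/7 + (1/7)·335 = 141.
Government outlay = subsidy × quantity = 50 × 335 = 16750.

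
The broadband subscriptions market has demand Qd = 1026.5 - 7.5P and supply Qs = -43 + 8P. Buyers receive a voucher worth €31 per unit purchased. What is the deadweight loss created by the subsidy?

Pre-subsidy: 1026.5 - 7.5P = -43 + 8P gives P* = 69, Q* = 509.
With the rebate, buyers effectively pay Pb = Ps − 31, where Ps is the price sellers receive.
Demand in terms of Ps becomes Qd = 1026.5 − 7.5(Ps − 31) = 1259 - 7.5Ps. Setting this equal to supply: 1259 - 7.5Ps = -43 + 8Ps, so Ps = 84.
Buyers pay Pb = 84 − 31 = 53; Q' = -43 + 8·84 = 629.
The subsidy expands output by 629 − 509 = 120 past the efficient level; on those units the gap between marginal cost and willingness to pay runs from 0 up to 31.
DWL = ½ × 31 × 120 = 1860.

Deadweight loss = €1860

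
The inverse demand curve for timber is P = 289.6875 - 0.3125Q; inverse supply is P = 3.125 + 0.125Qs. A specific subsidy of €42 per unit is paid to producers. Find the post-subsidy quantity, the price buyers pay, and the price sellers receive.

Q' = 751; buyers pay €55; sellers receive €97

Pre-subsidy: 289.6875 - 0.3125Q = 3.125 + 0.125Q gives Q* = 655 and P* = 85.
With the subsidy, sellers receive Ps = Pb + 42 for each unit, where Pb is the price buyers pay.
On the curves, Pb = 289.6875 - 0.3125Q and Ps = 3.125 + 0.125Q; the wedge Ps − Pb = 42 gives 3.125 + 0.125Q − (289.6875 - 0.3125Q) = 42, so Q' = 751.
Then Pb = 289.6875 − 0.3125·751 = 55 and Ps = 3.125 + 0.125·751 = 97.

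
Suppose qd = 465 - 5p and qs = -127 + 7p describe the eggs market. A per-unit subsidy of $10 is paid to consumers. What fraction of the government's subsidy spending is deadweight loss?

Pre-subsidy: 465 - 5p = -127 + 7p gives p* = 148/3, q* = 655/3.
With the rebate, buyers effectively pay pb = ps − 10, where ps is the price sellers receive.
Demand in terms of ps becomes qd = 465 − 5(ps − 10) = 515 - 5ps. Setting this equal to supply: 515 - 5ps = -127 + 7ps, so ps = 53.5.
Buyers pay pb = 53.5 − 10 = 43.5; q' = -127 + 7·53.5 = 247.5.
ΔCS = ½(655/3 + 247.5)(148/3 − 43.5) = 97825/72; ΔPS = ½(655/3 + 247.5)(53.5 − 148/3) = 69875/72.
Government spending = 10 × 247.5 = 2475.
DWL = ½ × 10 × (247.5 − 655/3) = 875/6; fraction = (875/6) / 2475 = 35/594.

DWL / government spending = 35/594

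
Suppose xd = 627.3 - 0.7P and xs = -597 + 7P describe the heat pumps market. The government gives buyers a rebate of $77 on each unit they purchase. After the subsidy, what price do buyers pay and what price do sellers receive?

Buyers pay $89; sellers receive $166

Pre-subsidy: 627.3 - 0.7P = -597 + 7P gives P* = 159, x* = 516.
With the rebate, buyers effectively pay Pb = Ps − 77, where Ps is the price sellers receive.
Demand in terms of Ps becomes xd = 627.3 − 0.7(Ps − 77) = 681.2 - 0.7Ps. Setting this equal to supply: 681.2 - 0.7Ps = -597 + 7Ps, so Ps = 166.
Buyers pay Pb = 166 − 77 = 89; x' = -597 + 7·166 = 565.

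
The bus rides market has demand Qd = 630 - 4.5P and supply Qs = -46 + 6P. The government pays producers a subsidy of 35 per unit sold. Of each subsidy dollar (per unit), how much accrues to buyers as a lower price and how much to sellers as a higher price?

Pre-subsidy: 630 - 4.5P = -46 + 6P gives P* = 1352/21, Q* = 2382/7.
With the subsidy, sellers receive Ps = Pb + 35 for each unit, where Pb is the price buyers pay.
Supply in terms of Pb becomes Qs = -46 + 6(Pb + 35) = 164 + 6Pb. Setting this equal to demand: 630 - 4.5Pb = 164 + 6Pb, so Pb = 932/21.
Sellers receive Ps = 932/21 + 35 = 1667/21; Q' = 630 − 4.5·(932/21) = 3012/7.
Buyers' price falls by P* − Pb = 1352/21 − 932/21 = 20; sellers' price rises by Ps − P* = 1667/21 − 1352/21 = 15.

Buyers gain 20 per unit; sellers gain 15 per unit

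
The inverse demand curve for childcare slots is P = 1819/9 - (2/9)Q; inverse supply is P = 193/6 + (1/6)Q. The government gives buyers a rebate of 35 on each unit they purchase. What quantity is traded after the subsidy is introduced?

Pre-subsidy: 1819/9 - (2/9)Q = 193/6 + (1/6)Q gives Q* = 437 and P* = 105.
With the rebate, buyers effectively pay Pb = Ps − 35, where Ps is the price sellers receive.
On the curves, Pb = 1819/9 - (2/9)Q and Ps = 193/6 + (1/6)Q; the wedge Ps − Pb = 35 gives 193/6 + (1/6)Q − (1819/9 - (2/9)Q) = 35, so Q' = 527.
Then Pb = 1819/9 − (2/9)·527 = 85 and Ps = 193/6 + (1/6)·527 = 120.

Q' = 527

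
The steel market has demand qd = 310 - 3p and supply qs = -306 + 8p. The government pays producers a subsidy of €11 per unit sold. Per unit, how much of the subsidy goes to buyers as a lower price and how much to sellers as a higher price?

Buyers gain €8 per unit; sellers gain €3 per unit

Pre-subsidy: 310 - 3p = -306 + 8p gives p* = 56, q* = 142.
With the subsidy, sellers receive ps = pb + 11 for each unit, where pb is the price buyers pay.
Supply in terms of pb becomes qs = -306 + 8(pb + 11) = -218 + 8pb. Setting this equal to demand: 310 - 3pb = -218 + 8pb, so pb = 48.
Sellers receive ps = 48 + 11 = 59; q' = 310 − 3·48 = 166.
Buyers' price falls by p* − pb = 56 − 48 = 8; sellers' price rises by ps − p* = 59 − 56 = 3.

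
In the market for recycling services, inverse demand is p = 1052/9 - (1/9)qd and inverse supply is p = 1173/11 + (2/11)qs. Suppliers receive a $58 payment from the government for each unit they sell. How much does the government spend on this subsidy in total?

Government cost = $13514

Pre-subsidy: 1052/9 - (1/9)q = 1173/11 + (2/11)q gives q* = 35 and p* = 113.
With the subsidy, sellers receive ps = pb + 58 for each unit, where pb is the price buyers pay.
On the curves, pb = 1052/9 - (1/9)q and ps = 1173/11 + (2/11)q; the wedge ps − pb = 58 gives 1173/11 + (2/11)q − (1052/9 - (1/9)q) = 58, so q' = 233.
Then pb = 1052/9 − (1/9)·233 = 91 and ps = 1173/11 + (2/11)·233 = 149.
Government outlay = subsidy × quantity = 58 × 233 = 13514.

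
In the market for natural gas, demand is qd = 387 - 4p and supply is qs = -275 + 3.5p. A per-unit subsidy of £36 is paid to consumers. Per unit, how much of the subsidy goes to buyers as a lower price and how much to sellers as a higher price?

Buyers gain £16.8 per unit; sellers gain £19.2 per unit

Pre-subsidy: 387 - 4p = -275 + 3.5p gives p* = 1324/15, q* = 509/15.
With the rebate, buyers effectively pay pb = ps − 36, where ps is the price sellers receive.
Demand in terms of ps becomes qd = 387 − 4(ps − 36) = 531 - 4ps. Setting this equal to supply: 531 - 4ps = -275 + 3.5ps, so ps = 1612/15.
Buyers pay pb = 1612/15 − 36 = 1072/15; q' = -275 + 3.5·(1612/15) = 1517/15.
Buyers' price falls by p* − pb = 1324/15 − 1072/15 = 16.8; sellers' price rises by ps − p* = 1612/15 − 1324/15 = 19.2.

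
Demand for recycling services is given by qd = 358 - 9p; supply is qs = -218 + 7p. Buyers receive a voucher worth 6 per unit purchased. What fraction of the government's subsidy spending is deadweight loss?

Pre-subsidy: 358 - 9p = -218 + 7p gives p* = 36, q* = 34.
With the rebate, buyers effectively pay pb = ps − 6, where ps is the price sellers receive.
Demand in terms of ps becomes qd = 358 − 9(ps − 6) = 412 - 9ps. Setting this equal to supply: 412 - 9ps = -218 + 7ps, so ps = 39.375.
Buyers pay pb = 39.375 − 6 = 33.375; q' = -218 + 7·39.375 = 57.625.
ΔCS = ½(34 + 57.625)(36 − 33.375) = 120.2578125; ΔPS = ½(34 + 57.625)(39.375 − 36) = 154.6171875.
Government spending = 6 × 57.625 = 345.75.
DWL = ½ × 6 × (57.625 − 34) = 70.875; fraction = 70.875 / 345.75 = 189/922.

DWL / government spending = 189/922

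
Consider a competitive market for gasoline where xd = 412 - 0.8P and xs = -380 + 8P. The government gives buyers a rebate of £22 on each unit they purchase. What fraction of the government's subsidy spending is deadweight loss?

DWL / government spending = 2/89

Pre-subsidy: 412 - 0.8P = -380 + 8P gives P* = 90, x* = 340.
With the rebate, buyers effectively pay Pb = Ps − 22, where Ps is the price sellers receive.
Demand in terms of Ps becomes xd = 412 − 0.8(Ps − 22) = 429.6 - 0.8Ps. Setting this equal to supply: 429.6 - 0.8Ps = -380 + 8Ps, so Ps = 92.
Buyers pay Pb = 92 − 22 = 70; x' = -380 + 8·92 = 356.
ΔCS = ½(340 + 356)(90 − 70) = 6960; ΔPS = ½(340 + 356)(92 − 90) = 696.
Government spending = 22 × 356 = 7832.
DWL = ½ × 22 × (356 − 340) = 176; fraction = 176 / 7832 = 2/89.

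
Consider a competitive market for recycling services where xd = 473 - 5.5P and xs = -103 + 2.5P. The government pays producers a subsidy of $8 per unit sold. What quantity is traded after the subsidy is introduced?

Pre-subsidy: 473 - 5.5P = -103 + 2.5P gives P* = 72, x* = 77.
With the subsidy, sellers receive Ps = Pb + 8 for each unit, where Pb is the price buyers pay.
Supply in terms of Pb becomes xs = -103 + 2.5(Pb + 8) = -83 + 2.5Pb. Setting this equal to demand: 473 - 5.5Pb = -83 + 2.5Pb, so Pb = 69.5.
Sellers receive Ps = 69.5 + 8 = 77.5; x' = 473 − 5.5·69.5 = 90.75.

x' = 90.75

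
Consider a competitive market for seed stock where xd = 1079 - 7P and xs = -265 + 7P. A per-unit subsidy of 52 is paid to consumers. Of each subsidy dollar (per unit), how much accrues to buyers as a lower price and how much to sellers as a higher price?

Buyers gain 26 per unit; sellers gain 26 per unit

Pre-subsidy: 1079 - 7P = -265 + 7P gives P* = 96, x* = 407.
With the rebate, buyers effectively pay Pb = Ps − 52, where Ps is the price sellers receive.
Demand in terms of Ps becomes xd = 1079 − 7(Ps − 52) = 1443 - 7Ps. Setting this equal to supply: 1443 - 7Ps = -265 + 7Ps, so Ps = 122.
Buyers pay Pb = 122 − 52 = 70; x' = -265 + 7·122 = 589.
Buyers' price falls by P* − Pb = 96 − 70 = 26; sellers' price rises by Ps − P* = 122 − 96 = 26.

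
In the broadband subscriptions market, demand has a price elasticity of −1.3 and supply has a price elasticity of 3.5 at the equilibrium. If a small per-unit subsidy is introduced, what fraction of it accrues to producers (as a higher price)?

For a small subsidy around the equilibrium, the benefit split depends on the relative slopes, which at a point are proportional to the elasticities.
Buyer share = εs/(εs + |εd|) = 3.5/(3.5 + 1.3) = 35/48; seller share = |εd|/(εs + |εd|) = 13/48.
So producers capture 13/48 of the subsidy.

Producer share = 13/48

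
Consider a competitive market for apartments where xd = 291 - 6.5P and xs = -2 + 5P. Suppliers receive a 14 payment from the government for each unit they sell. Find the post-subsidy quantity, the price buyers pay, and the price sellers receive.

Pre-subsidy: 291 - 6.5P = -2 + 5P gives P* = 586/23, x* = 2884/23.
With the subsidy, sellers receive Ps = Pb + 14 for each unit, where Pb is the price buyers pay.
Supply in terms of Pb becomes xs = -2 + 5(Pb + 14) = 68 + 5Pb. Setting this equal to demand: 291 - 6.5Pb = 68 + 5Pb, so Pb = 446/23.
Sellers receive Ps = 446/23 + 14 = 768/23; x' = 291 − 6.5·(446/23) = 3794/23.

x' = 3794/23; buyers pay 446/23; sellers receive 768/23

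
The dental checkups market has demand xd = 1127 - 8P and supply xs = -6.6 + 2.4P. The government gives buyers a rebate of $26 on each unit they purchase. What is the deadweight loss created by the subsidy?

Pre-subsidy: 1127 - 8P = -6.6 + 2.4P gives P* = 109, x* = 255.
With the rebate, buyers effectively pay Pb = Ps − 26, where Ps is the price sellers receive.
Demand in terms of Ps becomes xd = 1127 − 8(Ps − 26) = 1335 - 8Ps. Setting this equal to supply: 1335 - 8Ps = -6.6 + 2.4Ps, so Ps = 129.
Buyers pay Pb = 129 − 26 = 103; x' = -6.6 + 2.4·129 = 303.
The subsidy expands output by 303 − 255 = 48 past the efficient level; on those units the gap between marginal cost and willingness to pay runs from 0 up to 26.
DWL = ½ × 26 × 48 = 624.

Deadweight loss = $624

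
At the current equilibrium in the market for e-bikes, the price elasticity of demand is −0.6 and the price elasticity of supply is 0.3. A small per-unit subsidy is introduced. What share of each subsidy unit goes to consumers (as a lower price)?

Consumer share = 1/3

For a small subsidy around the equilibrium, the benefit split depends on the relative slopes, which at a point are proportional to the elasticities.
Buyer share = εs/(εs + |εd|) = 0.3/(0.3 + 0.6) = 1/3; seller share = |εd|/(εs + |εd|) = 2/3.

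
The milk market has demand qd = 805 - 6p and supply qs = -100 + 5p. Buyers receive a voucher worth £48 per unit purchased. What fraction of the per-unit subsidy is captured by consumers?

Consumer share = 5/11

Pre-subsidy: 805 - 6p = -100 + 5p gives p* = 905/11, q* = 3425/11.
With the rebate, buyers effectively pay pb = ps − 48, where ps is the price sellers receive.
Demand in terms of ps becomes qd = 805 − 6(ps − 48) = 1093 - 6ps. Setting this equal to supply: 1093 - 6ps = -100 + 5ps, so ps = 1193/11.
Buyers pay pb = 1193/11 − 48 = 665/11; q' = -100 + 5·(1193/11) = 4865/11.
Buyers' price falls by p* − pb = 905/11 − 665/11 = 240/11; sellers' price rises by ps − p* = 1193/11 − 905/11 = 288/11.
So consumers capture (240/11)/48 = 5/11 of each unit of subsidy.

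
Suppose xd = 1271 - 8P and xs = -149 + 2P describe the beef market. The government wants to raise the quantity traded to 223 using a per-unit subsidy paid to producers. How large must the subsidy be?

Required subsidy s = 55 per unit

At x = 223, invert demand for the buyer price: Pb = (1271 − 223)/8 = 131; invert supply for the seller price: Ps = (223 − (-149))/2 = 186.
The subsidy must fill the gap: s = Ps − Pb = 186 − 131 = 55.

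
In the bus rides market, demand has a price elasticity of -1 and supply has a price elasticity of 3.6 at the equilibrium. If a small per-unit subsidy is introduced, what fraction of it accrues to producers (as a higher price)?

Producer share = 5/23

For a small subsidy around the equilibrium, the benefit split depends on the relative slopes, which at a point are proportional to the elasticities.
Buyer share = εs/(εs + |εd|) = 3.6/(3.6 + 1) = 18/23; seller share = |εd|/(εs + |εd|) = 5/23.
So producers capture 5/23 of the subsidy.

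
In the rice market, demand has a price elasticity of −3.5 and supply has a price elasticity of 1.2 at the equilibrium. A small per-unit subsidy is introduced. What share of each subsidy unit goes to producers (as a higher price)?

For a small subsidy around the equilibrium, the benefit split depends on the relative slopes, which at a point are proportional to the elasticities.
Buyer share = εs/(εs + |εd|) = 1.2/(1.2 + 3.5) = 12/47; seller share = |εd|/(εs + |εd|) = 35/47.
So producers capture 35/47 of the subsidy.

Producer share = 35/47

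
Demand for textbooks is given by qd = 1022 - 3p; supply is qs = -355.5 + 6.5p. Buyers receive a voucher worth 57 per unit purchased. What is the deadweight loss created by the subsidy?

Deadweight loss = 3334.5

Pre-subsidy: 1022 - 3p = -355.5 + 6.5p gives p* = 145, q* = 587.
With the rebate, buyers effectively pay pb = ps − 57, where ps is the price sellers receive.
Demand in terms of ps becomes qd = 1022 − 3(ps − 57) = 1193 - 3ps. Setting this equal to supply: 1193 - 3ps = -355.5 + 6.5ps, so ps = 163.
Buyers pay pb = 163 − 57 = 106; q' = -355.5 + 6.5·163 = 704.
The subsidy expands output by 704 − 587 = 117 past the efficient level; on those units the gap between marginal cost and willingness to pay runs from 0 up to 57.
DWL = ½ × 57 × 117 = 3334.5.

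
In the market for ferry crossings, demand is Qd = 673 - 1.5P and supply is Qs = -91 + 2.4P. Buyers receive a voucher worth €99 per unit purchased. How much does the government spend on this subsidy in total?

Pre-subsidy: 673 - 1.5P = -91 + 2.4P gives P* = 7640/39, Q* = 4929/13.
With the rebate, buyers effectively pay Pb = Ps − 99, where Ps is the price sellers receive.
Demand in terms of Ps becomes Qd = 673 − 1.5(Ps − 99) = 821.5 - 1.5Ps. Setting this equal to supply: 821.5 - 1.5Ps = -91 + 2.4Ps, so Ps = 9125/39.
Buyers pay Pb = 9125/39 − 99 = 5264/39; Q' = -91 + 2.4·(9125/39) = 6117/13.
Government outlay = subsidy × quantity = 99 × 6117/13 = 605583/13.

Government cost = 605583/13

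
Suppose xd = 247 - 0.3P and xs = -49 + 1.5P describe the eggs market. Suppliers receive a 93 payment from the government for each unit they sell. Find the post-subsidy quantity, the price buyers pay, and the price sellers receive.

x' = 2651/12; buyers pay 1565/18; sellers receive 3239/18

Pre-subsidy: 247 - 0.3P = -49 + 1.5P gives P* = 1480/9, x* = 593/3.
With the subsidy, sellers receive Ps = Pb + 93 for each unit, where Pb is the price buyers pay.
Supply in terms of Pb becomes xs = -49 + 1.5(Pb + 93) = 90.5 + 1.5Pb. Setting this equal to demand: 247 - 0.3Pb = 90.5 + 1.5Pb, so Pb = 1565/18.
Sellers receive Ps = 1565/18 + 93 = 3239/18; x' = 247 − 0.3·(1565/18) = 2651/12.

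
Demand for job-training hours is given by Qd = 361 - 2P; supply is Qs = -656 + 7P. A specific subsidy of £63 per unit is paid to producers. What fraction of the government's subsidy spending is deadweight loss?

DWL / government spending = 49/233

Pre-subsidy: 361 - 2P = -656 + 7P gives P* = 113, Q* = 135.
With the subsidy, sellers receive Ps = Pb + 63 for each unit, where Pb is the price buyers pay.
Supply in terms of Pb becomes Qs = -656 + 7(Pb + 63) = -215 + 7Pb. Setting this equal to demand: 361 - 2Pb = -215 + 7Pb, so Pb = 64.
Sellers receive Ps = 64 + 63 = 127; Q' = 361 − 2·64 = 233.
ΔCS = ½(135 + 233)(113 − 64) = 9016; ΔPS = ½(135 + 233)(127 − 113) = 2576.
Government spending = 63 × 233 = 14679.
DWL = ½ × 63 × (233 − 135) = 3087; fraction = 3087 / 14679 = 49/233.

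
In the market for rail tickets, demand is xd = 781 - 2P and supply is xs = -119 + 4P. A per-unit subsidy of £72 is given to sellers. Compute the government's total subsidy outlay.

Pre-subsidy: 781 - 2P = -119 + 4P gives P* = 150, x* = 481.
With the subsidy, sellers receive Ps = Pb + 72 for each unit, where Pb is the price buyers pay.
Supply in terms of Pb becomes xs = -119 + 4(Pb + 72) = 169 + 4Pb. Setting this equal to demand: 781 - 2Pb = 169 + 4Pb, so Pb = 102.
Sellers receive Ps = 102 + 72 = 174; x' = 781 − 2·102 = 577.
Government outlay = subsidy × quantity = 72 × 577 = 41544.

Government cost = £41544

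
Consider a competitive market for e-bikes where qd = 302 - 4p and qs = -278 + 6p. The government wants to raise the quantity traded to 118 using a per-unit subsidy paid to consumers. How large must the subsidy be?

At q = 118, invert demand for the buyer price: pb = (302 − 118)/4 = 46; invert supply for the seller price: ps = (118 − (-278))/6 = 66.
The subsidy must fill the gap: s = ps − pb = 66 − 46 = 20.

Required subsidy s = 20 per unit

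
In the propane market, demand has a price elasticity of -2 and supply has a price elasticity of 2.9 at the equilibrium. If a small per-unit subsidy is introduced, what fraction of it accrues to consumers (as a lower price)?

For a small subsidy around the equilibrium, the benefit split depends on the relative slopes, which at a point are proportional to the elasticities.
Buyer share = εs/(εs + |εd|) = 2.9/(2.9 + 2) = 29/49; seller share = |εd|/(εs + |εd|) = 20/49.

Consumer share = 29/49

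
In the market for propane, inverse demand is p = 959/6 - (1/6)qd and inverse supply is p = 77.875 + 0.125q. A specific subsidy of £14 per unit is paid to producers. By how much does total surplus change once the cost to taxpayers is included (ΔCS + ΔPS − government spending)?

Net change in total surplus = -£336

Pre-subsidy: 959/6 - (1/6)q = 77.875 + 0.125q gives q* = 281 and p* = 113.
With the subsidy, sellers receive ps = pb + 14 for each unit, where pb is the price buyers pay.
On the curves, pb = 959/6 - (1/6)q and ps = 77.875 + 0.125q; the wedge ps − pb = 14 gives 77.875 + 0.125q − (959/6 - (1/6)q) = 14, so q' = 329.
Then pb = 959/6 − (1/6)·329 = 105 and ps = 77.875 + 0.125·329 = 119.
ΔCS = ½(281 + 329)(113 − 105) = 2440; ΔPS = ½(281 + 329)(119 − 113) = 1830.
Government spending = 14 × 329 = 4606.
Net change = 2440 + 1830 − 4606 = -336. The loss equals the DWL triangle ½·14·48.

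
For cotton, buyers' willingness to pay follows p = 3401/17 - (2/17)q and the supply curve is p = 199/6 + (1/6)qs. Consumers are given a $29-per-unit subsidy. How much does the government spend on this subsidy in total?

Government cost = $19981

Pre-subsidy: 3401/17 - (2/17)q = 199/6 + (1/6)q gives q* = 587 and p* = 131.
With the rebate, buyers effectively pay pb = ps − 29, where ps is the price sellers receive.
On the curves, pb = 3401/17 - (2/17)q and ps = 199/6 + (1/6)q; the wedge ps − pb = 29 gives 199/6 + (1/6)q − (3401/17 - (2/17)q) = 29, so q' = 689.
Then pb = 3401/17 − (2/17)·689 = 119 and ps = 199/6 + (1/6)·689 = 148.
Government outlay = subsidy × quantity = 29 × 689 = 19981.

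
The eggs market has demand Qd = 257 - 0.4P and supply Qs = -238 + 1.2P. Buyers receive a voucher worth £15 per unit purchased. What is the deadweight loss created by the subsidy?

Deadweight loss = £33.75

Pre-subsidy: 257 - 0.4P = -238 + 1.2P gives P* = 309.375, Q* = 133.25.
With the rebate, buyers effectively pay Pb = Ps − 15, where Ps is the price sellers receive.
Demand in terms of Ps becomes Qd = 257 − 0.4(Ps − 15) = 263 - 0.4Ps. Setting this equal to supply: 263 - 0.4Ps = -238 + 1.2Ps, so Ps = 313.125.
Buyers pay Pb = 313.125 − 15 = 298.125; Q' = -238 + 1.2·313.125 = 137.75.
The subsidy expands output by 137.75 − 133.25 = 4.5 past the efficient level; on those units the gap between marginal cost and willingness to pay runs from 0 up to 15.
DWL = ½ × 15 × 4.5 = 33.75.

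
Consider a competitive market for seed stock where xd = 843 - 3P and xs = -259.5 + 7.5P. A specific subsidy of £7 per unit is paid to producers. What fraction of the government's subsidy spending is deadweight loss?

Pre-subsidy: 843 - 3P = -259.5 + 7.5P gives P* = 105, x* = 528.
With the subsidy, sellers receive Ps = Pb + 7 for each unit, where Pb is the price buyers pay.
Supply in terms of Pb becomes xs = -259.5 + 7.5(Pb + 7) = -207 + 7.5Pb. Setting this equal to demand: 843 - 3Pb = -207 + 7.5Pb, so Pb = 100.
Sellers receive Ps = 100 + 7 = 107; x' = 843 − 3·100 = 543.
ΔCS = ½(528 + 543)(105 − 100) = 2677.5; ΔPS = ½(528 + 543)(107 − 105) = 1071.
Government spending = 7 × 543 = 3801.
DWL = ½ × 7 × (543 − 528) = 52.5; fraction = 52.5 / 3801 = 5/362.

DWL / government spending = 5/362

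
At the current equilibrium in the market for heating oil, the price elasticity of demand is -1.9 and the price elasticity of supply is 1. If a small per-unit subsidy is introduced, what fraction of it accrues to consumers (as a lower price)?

For a small subsidy around the equilibrium, the benefit split depends on the relative slopes, which at a point are proportional to the elasticities.
Buyer share = εs/(εs + |εd|) = 1/(1 + 1.9) = 10/29; seller share = |εd|/(εs + |εd|) = 19/29.

Consumer share = 10/29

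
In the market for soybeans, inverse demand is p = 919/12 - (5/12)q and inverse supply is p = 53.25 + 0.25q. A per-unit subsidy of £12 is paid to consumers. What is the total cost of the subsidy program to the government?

Pre-subsidy: 919/12 - (5/12)q = 53.25 + 0.25q gives q* = 35 and p* = 62.
With the rebate, buyers effectively pay pb = ps − 12, where ps is the price sellers receive.
On the curves, pb = 919/12 - (5/12)q and ps = 53.25 + 0.25q; the wedge ps − pb = 12 gives 53.25 + 0.25q − (919/12 - (5/12)q) = 12, so q' = 53.
Then pb = 919/12 − (5/12)·53 = 54.5 and ps = 53.25 + 0.25·53 = 66.5.
Government outlay = subsidy × quantity = 12 × 53 = 636.

Government cost = £636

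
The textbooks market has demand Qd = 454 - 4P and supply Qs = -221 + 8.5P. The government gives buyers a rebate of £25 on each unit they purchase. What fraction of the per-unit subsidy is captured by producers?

Producer share = 0.32

Pre-subsidy: 454 - 4P = -221 + 8.5P gives P* = 54, Q* = 238.
With the rebate, buyers effectively pay Pb = Ps − 25, where Ps is the price sellers receive.
Demand in terms of Ps becomes Qd = 454 − 4(Ps − 25) = 554 - 4Ps. Setting this equal to supply: 554 - 4Ps = -221 + 8.5Ps, so Ps = 62.
Buyers pay Pb = 62 − 25 = 37; Q' = -221 + 8.5·62 = 306.
Buyers' price falls by P* − Pb = 54 − 37 = 17; sellers' price rises by Ps − P* = 62 − 54 = 8.
So producers capture 8/25 = 0.32 of each unit of subsidy.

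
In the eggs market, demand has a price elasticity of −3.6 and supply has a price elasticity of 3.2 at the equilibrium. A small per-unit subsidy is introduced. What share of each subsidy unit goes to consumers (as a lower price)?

Consumer share = 8/17

For a small subsidy around the equilibrium, the benefit split depends on the relative slopes, which at a point are proportional to the elasticities.
Buyer share = εs/(εs + |εd|) = 3.2/(3.2 + 3.6) = 8/17; seller share = |εd|/(εs + |εd|) = 9/17.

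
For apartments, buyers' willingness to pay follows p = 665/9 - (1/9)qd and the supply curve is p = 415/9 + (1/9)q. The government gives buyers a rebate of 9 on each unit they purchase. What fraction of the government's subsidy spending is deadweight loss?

Pre-subsidy: 665/9 - (1/9)q = 415/9 + (1/9)q gives q* = 125 and p* = 60.
With the rebate, buyers effectively pay pb = ps − 9, where ps is the price sellers receive.
On the curves, pb = 665/9 - (1/9)q and ps = 415/9 + (1/9)q; the wedge ps − pb = 9 gives 415/9 + (1/9)q − (665/9 - (1/9)q) = 9, so q' = 165.5.
Then pb = 665/9 − (1/9)·165.5 = 55.5 and ps = 415/9 + (1/9)·165.5 = 64.5.
ΔCS = ½(125 + 165.5)(60 − 55.5) = 653.625; ΔPS = ½(125 + 165.5)(64.5 − 60) = 653.625.
Government spending = 9 × 165.5 = 1489.5.
DWL = ½ × 9 × (165.5 − 125) = 182.25; fraction = 182.25 / 1489.5 = 81/662.

DWL / government spending = 81/662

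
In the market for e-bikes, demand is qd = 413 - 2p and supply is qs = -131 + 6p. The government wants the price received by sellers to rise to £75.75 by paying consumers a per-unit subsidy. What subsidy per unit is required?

Required subsidy s = £31 per unit

At a seller price of 75.75, quantity supplied is -131 + 6·75.75 = 323.5.
Buyers absorb 323.5 only when they pay pb with 413 − 2·pb = 323.5, i.e. pb = 44.75.
s = ps − pb = 75.75 − 44.75 = 31.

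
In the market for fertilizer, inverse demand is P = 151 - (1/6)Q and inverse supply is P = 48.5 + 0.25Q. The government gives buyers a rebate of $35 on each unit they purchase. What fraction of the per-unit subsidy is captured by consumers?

Pre-subsidy: 151 - (1/6)Q = 48.5 + 0.25Q gives Q* = 246 and P* = 110.
With the rebate, buyers effectively pay Pb = Ps − 35, where Ps is the price sellers receive.
On the curves, Pb = 151 - (1/6)Q and Ps = 48.5 + 0.25Q; the wedge Ps − Pb = 35 gives 48.5 + 0.25Q − (151 - (1/6)Q) = 35, so Q' = 330.
Then Pb = 151 − (1/6)·330 = 96 and Ps = 48.5 + 0.25·330 = 131.
Buyers' price falls by P* − Pb = 110 − 96 = 14; sellers' price rises by Ps − P* = 131 − 110 = 21.
So consumers capture 14/35 = 0.4 of each unit of subsidy.

Consumer share = 0.4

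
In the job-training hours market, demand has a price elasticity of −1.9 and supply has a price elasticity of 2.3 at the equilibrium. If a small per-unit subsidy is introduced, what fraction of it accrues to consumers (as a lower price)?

For a small subsidy around the equilibrium, the benefit split depends on the relative slopes, which at a point are proportional to the elasticities.
Buyer share = εs/(εs + |εd|) = 2.3/(2.3 + 1.9) = 23/42; seller share = |εd|/(εs + |εd|) = 19/42.

Consumer share = 23/42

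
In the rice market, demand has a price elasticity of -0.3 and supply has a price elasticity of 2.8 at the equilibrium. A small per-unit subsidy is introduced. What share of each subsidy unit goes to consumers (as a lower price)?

Consumer share = 28/31

For a small subsidy around the equilibrium, the benefit split depends on the relative slopes, which at a point are proportional to the elasticities.
Buyer share = εs/(εs + |εd|) = 2.8/(2.8 + 0.3) = 28/31; seller share = |εd|/(εs + |εd|) = 3/31.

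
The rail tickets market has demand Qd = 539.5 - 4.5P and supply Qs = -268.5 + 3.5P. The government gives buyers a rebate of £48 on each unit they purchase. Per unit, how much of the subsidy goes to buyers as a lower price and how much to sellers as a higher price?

Pre-subsidy: 539.5 - 4.5P = -268.5 + 3.5P gives P* = 101, Q* = 85.
With the rebate, buyers effectively pay Pb = Ps − 48, where Ps is the price sellers receive.
Demand in terms of Ps becomes Qd = 539.5 − 4.5(Ps − 48) = 755.5 - 4.5Ps. Setting this equal to supply: 755.5 - 4.5Ps = -268.5 + 3.5Ps, so Ps = 128.
Buyers pay Pb = 128 − 48 = 80; Q' = -268.5 + 3.5·128 = 179.5.
Buyers' price falls by P* − Pb = 101 − 80 = 21; sellers' price rises by Ps − P* = 128 − 101 = 27.

Buyers gain £21 per unit; sellers gain £27 per unit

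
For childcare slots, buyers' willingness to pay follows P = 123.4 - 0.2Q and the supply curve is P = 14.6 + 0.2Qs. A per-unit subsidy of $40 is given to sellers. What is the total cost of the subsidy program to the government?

Pre-subsidy: 123.4 - 0.2Q = 14.6 + 0.2Q gives Q* = 272 and P* = 69.
With the subsidy, sellers receive Ps = Pb + 40 for each unit, where Pb is the price buyers pay.
On the curves, Pb = 123.4 - 0.2Q and Ps = 14.6 + 0.2Q; the wedge Ps − Pb = 40 gives 14.6 + 0.2Q − (123.4 - 0.2Q) = 40, so Q' = 372.
Then Pb = 123.4 − 0.2·372 = 49 and Ps = 14.6 + 0.2·372 = 89.
Government outlay = subsidy × quantity = 40 × 372 = 14880.

Government cost = $14880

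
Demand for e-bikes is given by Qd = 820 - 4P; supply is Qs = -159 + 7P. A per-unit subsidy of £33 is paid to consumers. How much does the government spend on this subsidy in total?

Pre-subsidy: 820 - 4P = -159 + 7P gives P* = 89, Q* = 464.
With the rebate, buyers effectively pay Pb = Ps − 33, where Ps is the price sellers receive.
Demand in terms of Ps becomes Qd = 820 − 4(Ps − 33) = 952 - 4Ps. Setting this equal to supply: 952 - 4Ps = -159 + 7Ps, so Ps = 101.
Buyers pay Pb = 101 − 33 = 68; Q' = -159 + 7·101 = 548.
Government outlay = subsidy × quantity = 33 × 548 = 18084.

Government cost = £18084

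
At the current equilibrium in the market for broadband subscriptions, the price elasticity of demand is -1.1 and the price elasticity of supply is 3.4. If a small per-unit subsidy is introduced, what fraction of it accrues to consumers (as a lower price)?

For a small subsidy around the equilibrium, the benefit split depends on the relative slopes, which at a point are proportional to the elasticities.
Buyer share = εs/(εs + |εd|) = 3.4/(3.4 + 1.1) = 34/45; seller share = |εd|/(εs + |εd|) = 11/45.

Consumer share = 34/45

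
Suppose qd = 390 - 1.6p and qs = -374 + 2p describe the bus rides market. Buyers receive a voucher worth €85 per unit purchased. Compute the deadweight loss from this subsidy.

Deadweight loss = 28900/9

Pre-subsidy: 390 - 1.6p = -374 + 2p gives p* = 1910/9, q* = 454/9.
With the rebate, buyers effectively pay pb = ps − 85, where ps is the price sellers receive.
Demand in terms of ps becomes qd = 390 − 1.6(ps − 85) = 526 - 1.6ps. Setting this equal to supply: 526 - 1.6ps = -374 + 2ps, so ps = 250.
Buyers pay pb = 250 − 85 = 165; q' = -374 + 2·250 = 126.
The subsidy expands output by 126 − 454/9 = 680/9 past the efficient level; on those units the gap between marginal cost and willingness to pay runs from 0 up to 85.
DWL = ½ × 85 × 680/9 = 28900/9.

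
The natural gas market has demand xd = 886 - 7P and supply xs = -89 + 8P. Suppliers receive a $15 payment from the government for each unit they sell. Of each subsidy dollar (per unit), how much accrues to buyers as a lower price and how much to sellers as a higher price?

Buyers gain $8 per unit; sellers gain $7 per unit

Pre-subsidy: 886 - 7P = -89 + 8P gives P* = 65, x* = 431.
With the subsidy, sellers receive Ps = Pb + 15 for each unit, where Pb is the price buyers pay.
Supply in terms of Pb becomes xs = -89 + 8(Pb + 15) = 31 + 8Pb. Setting this equal to demand: 886 - 7Pb = 31 + 8Pb, so Pb = 57.
Sellers receive Ps = 57 + 15 = 72; x' = 886 − 7·57 = 487.
Buyers' price falls by P* − Pb = 65 − 57 = 8; sellers' price rises by Ps − P* = 72 − 65 = 7.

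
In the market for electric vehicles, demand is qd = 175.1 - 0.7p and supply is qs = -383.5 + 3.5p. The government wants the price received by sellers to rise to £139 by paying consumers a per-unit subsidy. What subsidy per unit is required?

At a seller price of 139, quantity supplied is -383.5 + 3.5·139 = 103.
Buyers absorb 103 only when they pay pb with 175.1 − 0.7·pb = 103, i.e. pb = 103.
s = ps − pb = 139 − 103 = 36.

Required subsidy s = £36 per unit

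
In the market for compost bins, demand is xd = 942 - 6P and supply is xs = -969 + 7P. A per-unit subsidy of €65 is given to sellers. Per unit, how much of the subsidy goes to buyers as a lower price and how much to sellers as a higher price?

Buyers gain €35 per unit; sellers gain €30 per unit

Pre-subsidy: 942 - 6P = -969 + 7P gives P* = 147, x* = 60.
With the subsidy, sellers receive Ps = Pb + 65 for each unit, where Pb is the price buyers pay.
Supply in terms of Pb becomes xs = -969 + 7(Pb + 65) = -514 + 7Pb. Setting this equal to demand: 942 - 6Pb = -514 + 7Pb, so Pb = 112.
Sellers receive Ps = 112 + 65 = 177; x' = 942 − 6·112 = 270.
Buyers' price falls by P* − Pb = 147 − 112 = 35; sellers' price rises by Ps − P* = 177 − 147 = 30.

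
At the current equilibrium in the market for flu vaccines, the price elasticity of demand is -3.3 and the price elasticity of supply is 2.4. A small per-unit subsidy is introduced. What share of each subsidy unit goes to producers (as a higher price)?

Producer share = 11/19

For a small subsidy around the equilibrium, the benefit split depends on the relative slopes, which at a point are proportional to the elasticities.
Buyer share = εs/(εs + |εd|) = 2.4/(2.4 + 3.3) = 8/19; seller share = |εd|/(εs + |εd|) = 11/19.
So producers capture 11/19 of the subsidy.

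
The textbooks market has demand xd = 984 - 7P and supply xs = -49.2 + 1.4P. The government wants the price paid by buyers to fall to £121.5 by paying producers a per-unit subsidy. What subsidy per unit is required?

At a buyer price of 121.5, quantity demanded is 984 − 7·121.5 = 133.5.
Sellers supply 133.5 only when they receive Ps with -49.2 + 1.4·Ps = 133.5, i.e. Ps = 130.5.
s = Ps − Pb = 130.5 − 121.5 = 9.

Required subsidy s = £9 per unit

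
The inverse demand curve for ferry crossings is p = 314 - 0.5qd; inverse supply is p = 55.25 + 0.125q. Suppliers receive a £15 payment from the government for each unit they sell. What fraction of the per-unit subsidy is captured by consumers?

Consumer share = 0.8

Pre-subsidy: 314 - 0.5q = 55.25 + 0.125q gives q* = 414 and p* = 107.
With the subsidy, sellers receive ps = pb + 15 for each unit, where pb is the price buyers pay.
On the curves, pb = 314 - 0.5q and ps = 55.25 + 0.125q; the wedge ps − pb = 15 gives 55.25 + 0.125q − (314 - 0.5q) = 15, so q' = 438.
Then pb = 314 − 0.5·438 = 95 and ps = 55.25 + 0.125·438 = 110.
Buyers' price falls by p* − pb = 107 − 95 = 12; sellers' price rises by ps − p* = 110 − 107 = 3.
So consumers capture 12/15 = 0.8 of each unit of subsidy.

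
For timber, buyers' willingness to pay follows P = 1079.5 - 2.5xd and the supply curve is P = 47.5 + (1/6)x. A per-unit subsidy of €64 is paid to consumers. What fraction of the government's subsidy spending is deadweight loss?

DWL / government spending = 4/137

Pre-subsidy: 1079.5 - 2.5x = 47.5 + (1/6)x gives x* = 387 and P* = 112.
With the rebate, buyers effectively pay Pb = Ps − 64, where Ps is the price sellers receive.
On the curves, Pb = 1079.5 - 2.5x and Ps = 47.5 + (1/6)x; the wedge Ps − Pb = 64 gives 47.5 + (1/6)x − (1079.5 - 2.5x) = 64, so x' = 411.
Then Pb = 1079.5 − 2.5·411 = 52 and Ps = 47.5 + (1/6)·411 = 116.
ΔCS = ½(387 + 411)(112 − 52) = 23940; ΔPS = ½(387 + 411)(116 − 112) = 1596.
Government spending = 64 × 411 = 26304.
DWL = ½ × 64 × (411 − 387) = 768; fraction = 768 / 26304 = 4/137.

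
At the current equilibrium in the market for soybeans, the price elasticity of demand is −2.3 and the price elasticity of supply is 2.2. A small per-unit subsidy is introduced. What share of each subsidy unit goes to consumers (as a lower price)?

Consumer share = 22/45

For a small subsidy around the equilibrium, the benefit split depends on the relative slopes, which at a point are proportional to the elasticities.
Buyer share = εs/(εs + |εd|) = 2.2/(2.2 + 2.3) = 22/45; seller share = |εd|/(εs + |εd|) = 23/45.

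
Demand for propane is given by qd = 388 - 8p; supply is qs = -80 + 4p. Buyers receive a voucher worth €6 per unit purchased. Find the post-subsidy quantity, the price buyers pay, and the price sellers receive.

Pre-subsidy: 388 - 8p = -80 + 4p gives p* = 39, q* = 76.
With the rebate, buyers effectively pay pb = ps − 6, where ps is the price sellers receive.
Demand in terms of ps becomes qd = 388 − 8(ps − 6) = 436 - 8ps. Setting this equal to supply: 436 - 8ps = -80 + 4ps, so ps = 43.
Buyers pay pb = 43 − 6 = 37; q' = -80 + 4·43 = 92.

q' = 92; buyers pay €37; sellers receive €43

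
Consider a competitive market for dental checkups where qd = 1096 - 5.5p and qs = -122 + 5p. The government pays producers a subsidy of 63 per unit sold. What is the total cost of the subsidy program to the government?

Government cost = 39249

Pre-subsidy: 1096 - 5.5p = -122 + 5p gives p* = 116, q* = 458.
With the subsidy, sellers receive ps = pb + 63 for each unit, where pb is the price buyers pay.
Supply in terms of pb becomes qs = -122 + 5(pb + 63) = 193 + 5pb. Setting this equal to demand: 1096 - 5.5pb = 193 + 5pb, so pb = 86.
Sellers receive ps = 86 + 63 = 149; q' = 1096 − 5.5·86 = 623.
Government outlay = subsidy × quantity = 63 × 623 = 39249.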